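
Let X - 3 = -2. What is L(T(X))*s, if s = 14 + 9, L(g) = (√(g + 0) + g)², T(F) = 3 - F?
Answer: 138 + 92*√2 ≈ 268.11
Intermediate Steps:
X = 1 (X = 3 - 2 = 1)
L(g) = (g + √g)² (L(g) = (√g + g)² = (g + √g)²)
s = 23
L(T(X))*s = ((3 - 1*1) + √(3 - 1*1))²*23 = ((3 - 1) + √(3 - 1))²*23 = (2 + √2)²*23 = 23*(2 + √2)²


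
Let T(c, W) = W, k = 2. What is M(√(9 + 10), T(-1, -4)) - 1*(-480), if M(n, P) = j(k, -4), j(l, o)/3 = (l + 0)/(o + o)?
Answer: 1917/4 ≈ 479.25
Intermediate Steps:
j(l, o) = 3*l/(2*o) (j(l, o) = 3*((l + 0)/(o + o)) = 3*(l/((2*o))) = 3*(l*(1/(2*o))) = 3*(l/(2*o)) = 3*l/(2*o))
M(n, P) = -¾ (M(n, P) = (3/2)*2/(-4) = (3/2)*2*(-¼) = -¾)
M(√(9 + 10), T(-1, -4)) - 1*(-480) = -¾ - 1*(-480) = -¾ + 480 = 1917/4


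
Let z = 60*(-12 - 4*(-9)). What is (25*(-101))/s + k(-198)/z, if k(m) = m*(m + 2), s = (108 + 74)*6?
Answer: 67261/2730 ≈ 24.638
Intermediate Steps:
z = 1440 (z = 60*(-12 + 36) = 60*24 = 1440)
s = 1092 (s = 182*6 = 1092)
k(m) = m*(2 + m)
(25*(-101))/s + k(-198)/z = (25*(-101))/1092 - 198*(2 - 198)/1440 = -2525*1/1092 - 198*(-196)*(1/1440) = -2525/1092 + 38808*(1/1440) = -2525/1092 + 539/20 = 67261/2730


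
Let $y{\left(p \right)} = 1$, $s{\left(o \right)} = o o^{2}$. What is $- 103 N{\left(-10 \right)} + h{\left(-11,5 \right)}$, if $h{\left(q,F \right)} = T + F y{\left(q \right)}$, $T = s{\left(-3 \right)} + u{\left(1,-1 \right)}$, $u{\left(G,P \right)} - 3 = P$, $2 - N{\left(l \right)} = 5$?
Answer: $289$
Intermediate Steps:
$N{\left(l \right)} = -3$ ($N{\left(l \right)} = 2 - 5 = -3$)
$s{\left(o \right)} = o^{3}$
$u{\left(G,P \right)} = 3 + P$
$T = -25$ ($T = \left(-3\right)^{3} + \left(3 - 1\right) = -27 + 2 = -25$)
$h{\left(q,F \right)} = -25 + F$ ($h{\left(q,F \right)} = -25 + F 1 = -25 + F$)
$- 103 N{\left(-10 \right)} + h{\left(-11,5 \right)} = \left(-103\right) \left(-3\right) + \left(-25 + 5\right) = 309 - 20 = 289$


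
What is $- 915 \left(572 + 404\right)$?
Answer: $-893040$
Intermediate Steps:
$- 915 \left(572 + 404\right) = \left(-915\right) 976 = -893040$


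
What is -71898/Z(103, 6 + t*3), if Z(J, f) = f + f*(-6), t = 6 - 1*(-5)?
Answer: 23966/65 ≈ 368.71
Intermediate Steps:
t = 11 (t = 6 + 5 = 11)
Z(J, f) = -5*f (Z(J, f) = f - 6*f = -5*f)
-71898/Z(103, 6 + t*3) = -71898*(-1/(5*(6 + 11*3))) = -71898*(-1/(5*(6 + 33))) = -71898/((-5*39)) = -71898/(-195) = -71898*(-1/195) = 23966/65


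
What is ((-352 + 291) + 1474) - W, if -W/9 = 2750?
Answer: 26163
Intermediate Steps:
W = -24750 (W = -9*2750 = -24750)
((-352 + 291) + 1474) - W = ((-352 + 291) + 1474) - 1*(-24750) = (-61 + 1474) + 24750 = 1413 + 24750 = 26163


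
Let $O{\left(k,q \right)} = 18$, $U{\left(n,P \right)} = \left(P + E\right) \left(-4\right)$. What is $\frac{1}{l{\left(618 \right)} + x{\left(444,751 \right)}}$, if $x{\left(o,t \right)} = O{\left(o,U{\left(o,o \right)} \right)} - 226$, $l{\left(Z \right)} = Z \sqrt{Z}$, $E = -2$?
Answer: $\frac{26}{29498221} + \frac{309 \sqrt{618}}{117992884} \approx 6.5984 \cdot 10^{-5}$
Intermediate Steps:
$U{\left(n,P \right)} = 8 - 4 P$ ($U{\left(n,P \right)} = \left(P - 2\right) \left(-4\right) = \left(-2 + P\right) \left(-4\right) = 8 - 4 P$)
$l{\left(Z \right)} = Z^{\frac{3}{2}}$
$x{\left(o,t \right)} = -208$ ($x{\left(o,t \right)} = 18 - 226 = -208$)
$\frac{1}{l{\left(618 \right)} + x{\left(444,751 \right)}} = \frac{1}{618^{\frac{3}{2}} - 208} = \frac{1}{618 \sqrt{618} - 208} = \frac{1}{-208 + 618 \sqrt{618}}$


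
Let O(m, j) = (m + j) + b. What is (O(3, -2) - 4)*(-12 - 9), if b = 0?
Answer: 63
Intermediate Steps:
O(m, j) = j + m (O(m, j) = (m + j) + 0 = (j + m) + 0 = j + m)
(O(3, -2) - 4)*(-12 - 9) = ((-2 + 3) - 4)*(-12 - 9) = (1 - 4)*(-21) = -3*(-21) = 63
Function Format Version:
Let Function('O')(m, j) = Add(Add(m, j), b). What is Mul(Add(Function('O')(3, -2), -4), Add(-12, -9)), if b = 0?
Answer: 63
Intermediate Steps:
Function('O')(m, j) = Add(j, m) (Function('O')(m, j) = Add(Add(m, j), 0) = Add(Add(j, m), 0) = Add(j, m))
Mul(Add(Function('O')(3, -2), -4), Add(-12, -9)) = Mul(Add(Add(-2, 3), -4), Add(-12, -9)) = Mul(Add(1, -4), -21) = Mul(-3, -21) = 63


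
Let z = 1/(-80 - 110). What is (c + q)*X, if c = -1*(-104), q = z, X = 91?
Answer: 1798069/190 ≈ 9463.5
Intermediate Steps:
z = -1/190 (z = 1/(-190) = -1/190 ≈ -0.0052632)
q = -1/190 ≈ -0.0052632
c = 104
(c + q)*X = (104 - 1/190)*91 = (19759/190)*91 = 1798069/190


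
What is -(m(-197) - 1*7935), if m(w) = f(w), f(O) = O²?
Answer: -30874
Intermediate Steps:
m(w) = w²
-(m(-197) - 1*7935) = -((-197)² - 1*7935) = -(38809 - 7935) = -1*30874 = -30874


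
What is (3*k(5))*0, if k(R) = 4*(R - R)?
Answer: 0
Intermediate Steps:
k(R) = 0 (k(R) = 4*0 = 0)
(3*k(5))*0 = (3*0)*0 = 0*0 = 0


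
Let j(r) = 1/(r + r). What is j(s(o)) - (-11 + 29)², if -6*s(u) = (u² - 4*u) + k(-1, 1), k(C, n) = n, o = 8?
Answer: -3565/11 ≈ -324.09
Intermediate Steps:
s(u) = -⅙ - u²/6 + 2*u/3 (s(u) = -((u² - 4*u) + 1)/6 = -(1 + u² - 4*u)/6 = -⅙ - u²/6 + 2*u/3)
j(r) = 1/(2*r)
j(s(o)) - (-11 + 29)² = 1/(2*(-⅙ - ⅙*8² + (⅔)*8)) - (-11 + 29)² = 1/(2*(-⅙ - ⅙*64 + 16/3)) - 1*18² = 1/(2*(-⅙ - 32/3 + 16/3)) - 1*324 = 1/(2*(-11/2)) - 324 = (½)*(-2/11) - 324 = -1/11 - 324 = -3565/11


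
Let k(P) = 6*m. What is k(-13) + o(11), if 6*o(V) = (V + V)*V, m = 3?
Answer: 175/3 ≈ 58.333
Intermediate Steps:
o(V) = V²/3 (o(V) = ((V + V)*V)/6 = ((2*V)*V)/6 = (2*V²)/6 = V²/3)
k(P) = 18 (k(P) = 6*3 = 18)
k(-13) + o(11) = 18 + (⅓)*11² = 18 + (⅓)*121 = 18 + 121/3 = 175/3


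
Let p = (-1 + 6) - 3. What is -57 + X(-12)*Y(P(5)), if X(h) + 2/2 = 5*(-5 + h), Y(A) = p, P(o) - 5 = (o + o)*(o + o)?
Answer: -229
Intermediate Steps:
P(o) = 5 + 4*o² (P(o) = 5 + (o + o)*(o + o) = 5 + (2*o)*(2*o) = 5 + 4*o²)
p = 2 (p = 5 - 3 = 2)
Y(A) = 2
X(h) = -26 + 5*h (X(h) = -1 + 5*(-5 + h) = -1 + (-25 + 5*h) = -26 + 5*h)
-57 + X(-12)*Y(P(5)) = -57 + (-26 + 5*(-12))*2 = -57 + (-26 - 60)*2 = -57 - 86*2 = -57 - 172 = -229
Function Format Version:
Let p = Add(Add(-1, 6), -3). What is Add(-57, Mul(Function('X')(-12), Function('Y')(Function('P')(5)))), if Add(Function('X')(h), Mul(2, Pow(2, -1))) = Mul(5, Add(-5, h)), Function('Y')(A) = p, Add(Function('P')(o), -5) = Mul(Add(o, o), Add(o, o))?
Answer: -229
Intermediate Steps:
Function('P')(o) = Add(5, Mul(4, Pow(o, 2))) (Function('P')(o) = Add(5, Mul(Add(o, o), Add(o, o))) = Add(5, Mul(Mul(2, o), Mul(2, o))) = Add(5, Mul(4, Pow(o, 2))))
p = 2 (p = Add(5, -3) = 2)
Function('Y')(A) = 2
Function('X')(h) = Add(-26, Mul(5, h)) (Function('X')(h) = Add(-1, Mul(5, Add(-5, h))) = Add(-1, Add(-25, Mul(5, h))) = Add(-26, Mul(5, h)))
Add(-57, Mul(Function('X')(-12), Function('Y')(Function('P')(5)))) = Add(-57, Mul(Add(-26, Mul(5, -12)), 2)) = Add(-57, Mul(Add(-26, -60), 2)) = Add(-57, Mul(-86, 2)) = Add(-57, -172) = -229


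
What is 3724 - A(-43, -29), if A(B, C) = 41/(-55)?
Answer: 204861/55 ≈ 3724.7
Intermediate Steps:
A(B, C) = -41/55 (A(B, C) = 41*(-1/55) = -41/55)
3724 - A(-43, -29) = 3724 - 1*(-41/55) = 3724 + 41/55 = 204861/55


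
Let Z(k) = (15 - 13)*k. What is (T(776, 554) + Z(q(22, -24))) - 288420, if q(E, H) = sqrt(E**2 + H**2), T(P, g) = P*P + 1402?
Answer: 315158 + 4*sqrt(265) ≈ 3.1522e+5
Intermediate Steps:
T(P, g) = 1402 + P**2 (T(P, g) = P**2 + 1402 = 1402 + P**2)
Z(k) = 2*k
(T(776, 554) + Z(q(22, -24))) - 288420 = ((1402 + 776**2) + 2*sqrt(22**2 + (-24)**2)) - 288420 = ((1402 + 602176) + 2*sqrt(484 + 576)) - 288420 = (603578 + 2*sqrt(1060)) - 288420 = (603578 + 2*(2*sqrt(265))) - 288420 = (603578 + 4*sqrt(265)) - 288420 = 315158 + 4*sqrt(265)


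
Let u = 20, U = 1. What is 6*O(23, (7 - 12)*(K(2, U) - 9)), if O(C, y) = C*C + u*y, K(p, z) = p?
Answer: 7374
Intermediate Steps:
O(C, y) = C² + 20*y (O(C, y) = C*C + 20*y = C² + 20*y)
6*O(23, (7 - 12)*(K(2, U) - 9)) = 6*(23² + 20*((7 - 12)*(2 - 9))) = 6*(529 + 20*(-5*(-7))) = 6*(529 + 20*35) = 6*(529 + 700) = 6*1229 = 7374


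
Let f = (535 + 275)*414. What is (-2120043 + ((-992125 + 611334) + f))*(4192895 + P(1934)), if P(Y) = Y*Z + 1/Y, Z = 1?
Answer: -8784109089601389/967 ≈ -9.0839e+12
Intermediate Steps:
f = 335340 (f = 810*414 = 335340)
P(Y) = Y + 1/Y (P(Y) = Y*1 + 1/Y = Y + 1/Y)
(-2120043 + ((-992125 + 611334) + f))*(4192895 + P(1934)) = (-2120043 + ((-992125 + 611334) + 335340))*(4192895 + (1934 + 1/1934)) = (-2120043 + (-380791 + 335340))*(4192895 + (1934 + 1/1934)) = (-2120043 - 45451)*(4192895 + 3740357/1934) = -2165494*8112799287/1934 = -8784109089601389/967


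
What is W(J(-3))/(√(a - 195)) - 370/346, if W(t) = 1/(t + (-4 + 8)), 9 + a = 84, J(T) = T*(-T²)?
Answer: -185/173 - I*√30/1860 ≈ -1.0694 - 0.0029447*I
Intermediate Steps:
J(T) = -T³
a = 75 (a = -9 + 84 = 75)
W(t) = 1/(4 + t) (W(t) = 1/(t + 4) = 1/(4 + t))
W(J(-3))/(√(a - 195)) - 370/346 = 1/((4 - 1*(-3)³)*(√(75 - 195))) - 370/346 = 1/((4 - 1*(-27))*(√(-120))) - 370*1/346 = 1/((4 + 27)*((2*I*√30))) - 185/173 = (-I*√30/60)/31 - 185/173 = -I*√30/1860 - 185/173 = -185/173 - I*√30/1860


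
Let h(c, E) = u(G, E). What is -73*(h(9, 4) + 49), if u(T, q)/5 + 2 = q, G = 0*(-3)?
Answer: -4307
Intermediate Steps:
G = 0
u(T, q) = -10 + 5*q
h(c, E) = -10 + 5*E
-73*(h(9, 4) + 49) = -73*((-10 + 5*4) + 49) = -73*((-10 + 20) + 49) = -73*(10 + 49) = -73*59 = -4307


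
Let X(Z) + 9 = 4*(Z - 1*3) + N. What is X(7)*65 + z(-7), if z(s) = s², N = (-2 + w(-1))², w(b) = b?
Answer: 1089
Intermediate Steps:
N = 9 (N = (-2 - 1)² = (-3)² = 9)
X(Z) = -12 + 4*Z (X(Z) = -9 + (4*(Z - 1*3) + 9) = -9 + (4*(Z - 3) + 9) = -9 + (4*(-3 + Z) + 9) = -9 + ((-12 + 4*Z) + 9) = -9 + (-3 + 4*Z) = -12 + 4*Z)
X(7)*65 + z(-7) = (-12 + 4*7)*65 + (-7)² = (-12 + 28)*65 + 49 = 16*65 + 49 = 1040 + 49 = 1089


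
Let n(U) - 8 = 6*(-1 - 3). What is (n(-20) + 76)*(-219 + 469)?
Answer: 15000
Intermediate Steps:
n(U) = -16 (n(U) = 8 + 6*(-1 - 3) = 8 + 6*(-4) = 8 - 24 = -16)
(n(-20) + 76)*(-219 + 469) = (-16 + 76)*(-219 + 469) = 60*250 = 15000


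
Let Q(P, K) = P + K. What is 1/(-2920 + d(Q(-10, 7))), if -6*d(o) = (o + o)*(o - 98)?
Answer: -1/3021 ≈ -0.00033102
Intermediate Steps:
Q(P, K) = K + P
d(o) = -o*(-98 + o)/3 (d(o) = -(o + o)*(o - 98)/6 = -2*o*(-98 + o)/6 = -o*(-98 + o)/3)
1/(-2920 + d(Q(-10, 7))) = 1/(-2920 + (7 - 10)*(98 - (7 - 10))/3) = 1/(-2920 + (1/3)*(-3)*(98 - 1*(-3))) = 1/(-2920 + (1/3)*(-3)*(98 + 3)) = 1/(-2920 + (1/3)*(-3)*101) = 1/(-2920 - 101) = 1/(-3021) = -1/3021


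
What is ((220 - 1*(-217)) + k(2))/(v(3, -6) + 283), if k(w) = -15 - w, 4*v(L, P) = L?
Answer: 336/227 ≈ 1.4802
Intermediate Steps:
v(L, P) = L/4
((220 - 1*(-217)) + k(2))/(v(3, -6) + 283) = ((220 - 1*(-217)) + (-15 - 1*2))/((¼)*3 + 283) = ((220 + 217) + (-15 - 2))/(¾ + 283) = (437 - 17)/(1135/4) = (4/1135)*420 = 336/227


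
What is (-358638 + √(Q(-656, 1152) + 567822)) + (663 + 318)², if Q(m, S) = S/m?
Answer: 603723 + √954505830/41 ≈ 6.0448e+5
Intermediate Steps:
(-358638 + √(Q(-656, 1152) + 567822)) + (663 + 318)² = (-358638 + √(1152/(-656) + 567822)) + (663 + 318)² = (-358638 + √(1152*(-1/656) + 567822)) + 981² = (-358638 + √(-72/41 + 567822)) + 962361 = (-358638 + √(23280630/41)) + 962361 = (-358638 + √954505830/41) + 962361 = 603723 + √954505830/41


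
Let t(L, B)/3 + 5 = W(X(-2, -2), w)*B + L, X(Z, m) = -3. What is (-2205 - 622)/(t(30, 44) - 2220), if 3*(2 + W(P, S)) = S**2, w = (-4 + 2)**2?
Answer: 257/155 ≈ 1.6581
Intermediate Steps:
w = 4 (w = (-2)**2 = 4)
W(P, S) = -2 + S**2/3
t(L, B) = -15 + 3*L + 10*B (t(L, B) = -15 + 3*((-2 + (1/3)*4**2)*B + L) = -15 + 3*((-2 + (1/3)*16)*B + L) = -15 + 3*((-2 + 16/3)*B + L) = -15 + 3*(10*B/3 + L) = -15 + 3*(L + 10*B/3) = -15 + (3*L + 10*B) = -15 + 3*L + 10*B)
(-2205 - 622)/(t(30, 44) - 2220) = (-2205 - 622)/((-15 + 3*30 + 10*44) - 2220) = -2827/((-15 + 90 + 440) - 2220) = -2827/(515 - 2220) = -2827/(-1705) = -2827*(-1/1705) = 257/155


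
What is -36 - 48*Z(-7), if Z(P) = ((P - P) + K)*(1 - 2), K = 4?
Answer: 156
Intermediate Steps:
Z(P) = -4 (Z(P) = ((P - P) + 4)*(1 - 2) = (0 + 4)*(-1) = 4*(-1) = -4)
-36 - 48*Z(-7) = -36 - 48*(-4) = -36 + 192 = 156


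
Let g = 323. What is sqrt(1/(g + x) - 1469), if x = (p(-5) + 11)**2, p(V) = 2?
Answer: I*sqrt(88897881)/246 ≈ 38.328*I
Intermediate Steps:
x = 169 (x = (2 + 11)**2 = 13**2 = 169)
sqrt(1/(g + x) - 1469) = sqrt(1/(323 + 169) - 1469) = sqrt(1/492 - 1469) = sqrt(-722747/492) = I*sqrt(88897881)/246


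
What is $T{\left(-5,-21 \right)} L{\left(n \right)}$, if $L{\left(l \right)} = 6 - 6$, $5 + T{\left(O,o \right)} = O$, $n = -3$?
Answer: $0$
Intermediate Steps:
$T{\left(O,o \right)} = -5 + O$
$L{\left(l \right)} = 0$ ($L{\left(l \right)} = 6 - 6 = 0$)
$T{\left(-5,-21 \right)} L{\left(n \right)} = \left(-5 - 5\right) 0 = \left(-10\right) 0 = 0$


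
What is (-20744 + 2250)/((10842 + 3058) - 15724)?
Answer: 9247/912 ≈ 10.139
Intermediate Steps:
(-20744 + 2250)/((10842 + 3058) - 15724) = -18494/(13900 - 15724) = -18494/(-1824) = -18494*(-1/1824) = 9247/912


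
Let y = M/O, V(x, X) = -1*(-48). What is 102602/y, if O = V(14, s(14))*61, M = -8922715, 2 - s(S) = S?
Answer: -300418656/8922715 ≈ -33.669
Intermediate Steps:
s(S) = 2 - S
V(x, X) = 48
O = 2928 (O = 48*61 = 2928)
y = -8922715/2928 ≈ -3047.4
102602/y = 102602/(-8922715/2928) = 102602*(-2928/8922715) = -300418656/8922715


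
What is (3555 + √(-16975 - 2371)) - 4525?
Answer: -970 + I*√19346 ≈ -970.0 + 139.09*I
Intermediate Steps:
(3555 + √(-16975 - 2371)) - 4525 = (3555 + √(-19346)) - 4525 = (3555 + I*√19346) - 4525 = -970 + I*√19346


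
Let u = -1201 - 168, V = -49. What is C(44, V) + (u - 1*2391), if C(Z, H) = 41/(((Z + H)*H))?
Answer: -921159/245 ≈ -3759.8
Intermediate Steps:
u = -1369
C(Z, H) = 41/(H*(H + Z)) (C(Z, H) = 41/(((H + Z)*H)) = 41/((H*(H + Z))) = 41*(1/(H*(H + Z))) = 41/(H*(H + Z)))
C(44, V) + (u - 1*2391) = 41/(-49*(-49 + 44)) + (-1369 - 1*2391) = 41*(-1/49)/(-5) + (-1369 - 2391) = 41*(-1/49)*(-⅕) - 3760 = 41/245 - 3760 = -921159/245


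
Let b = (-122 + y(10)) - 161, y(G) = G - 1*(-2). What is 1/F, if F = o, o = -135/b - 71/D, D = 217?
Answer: 58807/10054 ≈ 5.8491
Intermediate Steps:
y(G) = 2 + G (y(G) = G + 2 = 2 + G)
b = -271 (b = (-122 + (2 + 10)) - 161 = (-122 + 12) - 161 = -110 - 161 = -271)
o = 10054/58807 (o = -135/(-271) - 71/217 = -135*(-1/271) - 71*1/217 = 135/271 - 71/217 = 10054/58807 ≈ 0.17097)
F = 10054/58807 ≈ 0.17097
1/F = 1/(10054/58807) = 58807/10054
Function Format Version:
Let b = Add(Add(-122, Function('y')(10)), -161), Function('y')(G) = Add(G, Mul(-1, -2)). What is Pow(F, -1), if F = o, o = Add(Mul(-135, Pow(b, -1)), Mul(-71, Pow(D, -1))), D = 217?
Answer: Rational(58807, 10054) ≈ 5.8491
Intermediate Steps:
Function('y')(G) = Add(2, G) (Function('y')(G) = Add(G, 2) = Add(2, G))
b = -271 (b = Add(Add(-122, Add(2, 10)), -161) = Add(Add(-122, 12), -161) = Add(-110, -161) = -271)
o = Rational(10054, 58807) (o = Add(Mul(-135, Pow(-271, -1)), Mul(-71, Pow(217, -1))) = Add(Mul(-135, Rational(-1, 271)), Mul(-71, Rational(1, 217))) = Add(Rational(135, 271), Rational(-71, 217)) = Rational(10054, 58807) ≈ 0.17097)
F = Rational(10054, 58807) ≈ 0.17097
Pow(F, -1) = Pow(Rational(10054, 58807), -1) = Rational(58807, 10054)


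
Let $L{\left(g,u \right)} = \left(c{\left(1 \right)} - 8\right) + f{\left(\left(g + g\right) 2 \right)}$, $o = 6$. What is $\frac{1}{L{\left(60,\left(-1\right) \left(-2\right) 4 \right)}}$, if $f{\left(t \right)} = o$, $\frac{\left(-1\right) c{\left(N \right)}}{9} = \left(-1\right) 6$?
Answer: $\frac{1}{52} \approx 0.019231$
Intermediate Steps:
$c{\left(N \right)} = 54$ ($c{\left(N \right)} = - 9 \left(\left(-1\right) 6\right) = \left(-9\right) \left(-6\right) = 54$)
$f{\left(t \right)} = 6$
$L{\left(g,u \right)} = 52$ ($L{\left(g,u \right)} = \left(54 - 8\right) + 6 = 46 + 6 = 52$)
$\frac{1}{L{\left(60,\left(-1\right) \left(-2\right) 4 \right)}} = \frac{1}{52}$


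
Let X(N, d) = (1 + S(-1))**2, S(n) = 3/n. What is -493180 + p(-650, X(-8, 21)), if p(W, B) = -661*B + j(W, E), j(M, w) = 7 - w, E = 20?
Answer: -495837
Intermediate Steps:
X(N, d) = 4 (X(N, d) = (1 + 3/(-1))**2 = (1 + 3*(-1))**2 = (1 - 3)**2 = (-2)**2 = 4)
p(W, B) = -13 - 661*B (p(W, B) = -661*B + (7 - 1*20) = -661*B + (7 - 20) = -661*B - 13 = -13 - 661*B)
-493180 + p(-650, X(-8, 21)) = -493180 + (-13 - 661*4) = -493180 + (-13 - 2644) = -493180 - 2657 = -495837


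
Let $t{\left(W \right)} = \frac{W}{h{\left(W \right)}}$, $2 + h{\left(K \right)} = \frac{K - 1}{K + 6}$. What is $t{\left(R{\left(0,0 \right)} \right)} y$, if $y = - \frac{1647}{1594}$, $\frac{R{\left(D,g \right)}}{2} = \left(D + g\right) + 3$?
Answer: $\frac{59292}{15143} \approx 3.9155$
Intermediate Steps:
$R{\left(D,g \right)} = 6 + 2 D + 2 g$ ($R{\left(D,g \right)} = 2 \left(\left(D + g\right) + 3\right) = 2 \left(3 + D + g\right) = 6 + 2 D + 2 g$)
$h{\left(K \right)} = -2 + \frac{-1 + K}{6 + K}$ ($h{\left(K \right)} = -2 + \frac{K - 1}{K + 6} = -2 + \frac{-1 + K}{6 + K}$)
$y = - \frac{1647}{1594}$ ($y = \left(-1647\right) \frac{1}{1594} = - \frac{1647}{1594} \approx -1.0332$)
$t{\left(W \right)} = \frac{W \left(6 + W\right)}{-13 - W}$ ($t{\left(W \right)} = \frac{W}{\frac{1}{6 + W} \left(-13 - W\right)} = W \frac{6 + W}{-13 - W} = \frac{W \left(6 + W\right)}{-13 - W}$)
$t{\left(R{\left(0,0 \right)} \right)} y = - \frac{\left(6 + 2 \cdot 0 + 2 \cdot 0\right) \left(6 + \left(6 + 2 \cdot 0 + 2 \cdot 0\right)\right)}{13 + \left(6 + 2 \cdot 0 + 2 \cdot 0\right)} \left(- \frac{1647}{1594}\right) = - \frac{\left(6 + 0 + 0\right) \left(6 + \left(6 + 0 + 0\right)\right)}{13 + \left(6 + 0 + 0\right)} \left(- \frac{1647}{1594}\right) = \left(-1\right) 6 \frac{1}{13 + 6} \left(6 + 6\right) \left(- \frac{1647}{1594}\right) = \left(-1\right) 6 \cdot \frac{1}{19} \cdot 12 \left(- \frac{1647}{1594}\right) = \left(- \frac{72}{19}\right) \left(- \frac{1647}{1594}\right) = \frac{59292}{15143}$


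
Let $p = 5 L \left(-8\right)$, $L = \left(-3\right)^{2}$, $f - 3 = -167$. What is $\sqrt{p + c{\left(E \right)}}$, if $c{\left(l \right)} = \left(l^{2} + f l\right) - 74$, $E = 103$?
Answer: $i \sqrt{6717} \approx 81.957 i$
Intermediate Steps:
$f = -164$ ($f = 3 - 167 = -164$)
$L = 9$
$c{\left(l \right)} = -74 + l^{2} - 164 l$ ($c{\left(l \right)} = \left(l^{2} - 164 l\right) - 74 = -74 + l^{2} - 164 l$)
$p = -360$ ($p = 5 \cdot 9 \left(-8\right) = 45 \left(-8\right) = -360$)
$\sqrt{p + c{\left(E \right)}} = \sqrt{-360 - \left(16966 - 10609\right)} = \sqrt{-360 - 6357} = \sqrt{-6717} = i \sqrt{6717}$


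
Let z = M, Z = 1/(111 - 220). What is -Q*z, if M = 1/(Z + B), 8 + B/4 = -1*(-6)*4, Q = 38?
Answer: -4142/6975 ≈ -0.59383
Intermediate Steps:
B = 64 (B = -32 + 4*(-1*(-6)*4) = -32 + 4*(6*4) = -32 + 4*24 = -32 + 96 = 64)
Z = -1/109 (Z = 1/(-109) = -1/109 ≈ -0.0091743)
M = 109/6975 (M = 1/(-1/109 + 64) = 1/(6975/109) = 109/6975 ≈ 0.015627)
z = 109/6975 ≈ 0.015627
-Q*z = -38*109/6975 = -1*4142/6975 = -4142/6975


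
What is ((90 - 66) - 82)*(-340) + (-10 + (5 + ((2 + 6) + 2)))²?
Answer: 19745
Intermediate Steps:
((90 - 66) - 82)*(-340) + (-10 + (5 + ((2 + 6) + 2)))² = (24 - 82)*(-340) + (-10 + (5 + (8 + 2)))² = -58*(-340) + (-10 + (5 + 10))² = 19720 + (-10 + 15)² = 19720 + 5² = 19720 + 25 = 19745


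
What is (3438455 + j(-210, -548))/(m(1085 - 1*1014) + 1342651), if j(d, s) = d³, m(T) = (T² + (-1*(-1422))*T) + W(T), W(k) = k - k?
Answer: -5822545/1448654 ≈ -4.0193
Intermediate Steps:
W(k) = 0
m(T) = T² + 1422*T (m(T) = (T² + (-1*(-1422))*T) + 0 = (T² + 1422*T) + 0 = T² + 1422*T)
(3438455 + j(-210, -548))/(m(1085 - 1*1014) + 1342651) = (3438455 + (-210)³)/((1085 - 1*1014)*(1422 + (1085 - 1*1014)) + 1342651) = (3438455 - 9261000)/((1085 - 1014)*(1422 + (1085 - 1014)) + 1342651) = -5822545/(71*(1422 + 71) + 1342651) = -5822545/(71*1493 + 1342651) = -5822545/(106003 + 1342651) = -5822545/1448654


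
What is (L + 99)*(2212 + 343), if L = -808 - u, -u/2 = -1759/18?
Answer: -20797700/9 ≈ -2.3109e+6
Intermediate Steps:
u = 1759/9 (u = -(-3518)/18 = -2*(-1759/18) = 1759/9 ≈ 195.44)
L = -9031/9 (L = -808 - 1*1759/9 = -808 - 1759/9 = -9031/9 ≈ -1003.4)
(L + 99)*(2212 + 343) = (-9031/9 + 99)*(2212 + 343) = -8140/9*2555 = -20797700/9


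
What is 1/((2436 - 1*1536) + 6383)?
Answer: 1/7283 ≈ 0.00013731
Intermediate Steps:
1/((2436 - 1*1536) + 6383) = 1/((2436 - 1536) + 6383) = 1/(900 + 6383) = 1/7283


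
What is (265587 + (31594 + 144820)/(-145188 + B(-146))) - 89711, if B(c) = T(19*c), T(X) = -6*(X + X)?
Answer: 9840173993/55950 ≈ 1.7587e+5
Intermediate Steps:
T(X) = -12*X
B(c) = -228*c
(265587 + (31594 + 144820)/(-145188 + B(-146))) - 89711 = (265587 + (31594 + 144820)/(-145188 - 228*(-146))) - 89711 = (265587 + 176414/(-145188 + 33288)) - 89711 = (265587 + 176414/(-111900)) - 89711 = (265587 + 176414*(-1/111900)) - 89711 = (265587 - 88207/55950) - 89711 = 14859504443/55950 - 89711 = 9840173993/55950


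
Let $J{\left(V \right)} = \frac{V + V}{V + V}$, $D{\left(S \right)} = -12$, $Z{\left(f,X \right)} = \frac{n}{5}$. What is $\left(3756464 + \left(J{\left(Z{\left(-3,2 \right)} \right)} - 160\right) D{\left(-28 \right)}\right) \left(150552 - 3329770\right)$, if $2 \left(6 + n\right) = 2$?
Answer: $-11948683913096$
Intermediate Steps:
$n = -5$ ($n = -6 + \frac{1}{2} \cdot 2 = -6 + 1 = -5$)
$Z{\left(f,X \right)} = -1$ ($Z{\left(f,X \right)} = - \frac{5}{5} = \left(-5\right) \frac{1}{5} = -1$)
$J{\left(V \right)} = 1$ ($J{\left(V \right)} = \frac{2 V}{2 V} = 2 V \frac{1}{2 V} = 1$)
$\left(3756464 + \left(J{\left(Z{\left(-3,2 \right)} \right)} - 160\right) D{\left(-28 \right)}\right) \left(150552 - 3329770\right) = \left(3756464 + \left(1 - 160\right) \left(-12\right)\right) \left(150552 - 3329770\right) = \left(3756464 - -1908\right) \left(-3179218\right) = \left(3756464 + 1908\right) \left(-3179218\right) = 3758372 \left(-3179218\right) = -11948683913096$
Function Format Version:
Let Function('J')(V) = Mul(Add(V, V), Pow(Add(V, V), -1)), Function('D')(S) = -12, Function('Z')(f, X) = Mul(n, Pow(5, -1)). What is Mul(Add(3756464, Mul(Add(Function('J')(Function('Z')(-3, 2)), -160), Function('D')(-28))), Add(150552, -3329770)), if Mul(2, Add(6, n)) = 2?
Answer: -11948683913096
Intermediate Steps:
n = -5 (n = Add(-6, Mul(Rational(1, 2), 2)) = Add(-6, 1) = -5)
Function('Z')(f, X) = -1 (Function('Z')(f, X) = Mul(-5, Pow(5, -1)) = Mul(-5, Rational(1, 5)) = -1)
Function('J')(V) = 1 (Function('J')(V) = Mul(Mul(2, V), Pow(Mul(2, V), -1)) = Mul(Mul(2, V), Mul(Rational(1, 2), Pow(V, -1))) = 1)
Mul(Add(3756464, Mul(Add(Function('J')(Function('Z')(-3, 2)), -160), Function('D')(-28))), Add(150552, -3329770)) = Mul(Add(3756464, Mul(Add(1, -160), -12)), Add(150552, -3329770)) = Mul(Add(3756464, Mul(-159, -12)), -3179218) = Mul(Add(3756464, 1908), -3179218) = Mul(3758372, -3179218) = -11948683913096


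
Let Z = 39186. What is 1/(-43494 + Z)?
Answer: -1/4308 ≈ -0.00023213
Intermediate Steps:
1/(-43494 + Z) = 1/(-43494 + 39186) = 1/(-4308) = -1/4308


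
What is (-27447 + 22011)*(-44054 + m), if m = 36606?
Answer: 40487328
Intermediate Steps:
(-27447 + 22011)*(-44054 + m) = (-27447 + 22011)*(-44054 + 36606) = -5436*(-7448) = 40487328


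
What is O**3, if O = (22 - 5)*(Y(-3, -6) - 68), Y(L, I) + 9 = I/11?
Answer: -3049255793501/1331 ≈ -2.2910e+9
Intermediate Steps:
Y(L, I) = -9 + I/11
O = -14501/11 (O = (22 - 5)*((-9 + (1/11)*(-6)) - 68) = 17*((-9 - 6/11) - 68) = 17*(-105/11 - 68) = 17*(-853/11) = -14501/11 ≈ -1318.3)
O**3 = (-14501/11)**3 = -3049255793501/1331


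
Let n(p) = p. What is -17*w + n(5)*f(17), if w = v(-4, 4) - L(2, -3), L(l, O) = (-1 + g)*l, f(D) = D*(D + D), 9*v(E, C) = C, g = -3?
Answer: 24718/9 ≈ 2746.4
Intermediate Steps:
v(E, C) = C/9
f(D) = 2*D**2 (f(D) = D*(2*D) = 2*D**2)
L(l, O) = -4*l (L(l, O) = (-1 - 3)*l = -4*l)
w = 76/9 (w = (1/9)*4 - (-4)*2 = 4/9 - 1*(-8) = 4/9 + 8 = 76/9 ≈ 8.4444)
-17*w + n(5)*f(17) = -17*76/9 + 5*(2*17**2) = -1292/9 + 5*(2*289) = -1292/9 + 5*578 = -1292/9 + 2890 = 24718/9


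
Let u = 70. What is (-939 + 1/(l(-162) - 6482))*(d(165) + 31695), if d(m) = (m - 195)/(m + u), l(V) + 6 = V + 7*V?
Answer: -10888181300643/365848 ≈ -2.9761e+7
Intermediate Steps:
l(V) = -6 + 8*V (l(V) = -6 + (V + 7*V) = -6 + 8*V)
d(m) = (-195 + m)/(70 + m) (d(m) = (m - 195)/(m + 70) = (-195 + m)/(70 + m))
(-939 + 1/(l(-162) - 6482))*(d(165) + 31695) = (-939 + 1/((-6 + 8*(-162)) - 6482))*((-195 + 165)/(70 + 165) + 31695) = (-939 + 1/((-6 - 1296) - 6482))*(-30/235 + 31695) = (-939 + 1/(-1302 - 6482))*((1/235)*(-30) + 31695) = (-939 + 1/(-7784))*(-6/47 + 31695) = (-939 - 1/7784)*(1489659/47) = -7309177/7784*1489659/47 = -10888181300643/365848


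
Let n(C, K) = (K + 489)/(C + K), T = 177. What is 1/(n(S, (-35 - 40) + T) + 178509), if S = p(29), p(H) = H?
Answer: 131/23385270 ≈ 5.6018e-6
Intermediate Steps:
S = 29
n(C, K) = (489 + K)/(C + K)
1/(n(S, (-35 - 40) + T) + 178509) = 1/((489 + ((-35 - 40) + 177))/(29 + ((-35 - 40) + 177)) + 178509) = 1/((489 + (-75 + 177))/(29 + (-75 + 177)) + 178509) = 1/((489 + 102)/(29 + 102) + 178509) = 1/(591/131 + 178509) = 1/(23385270/131) = 131/23385270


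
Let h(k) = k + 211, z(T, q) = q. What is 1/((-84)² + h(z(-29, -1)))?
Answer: 1/7266 ≈ 0.00013763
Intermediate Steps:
h(k) = 211 + k
1/((-84)² + h(z(-29, -1))) = 1/((-84)² + (211 - 1)) = 1/(7056 + 210) = 1/7266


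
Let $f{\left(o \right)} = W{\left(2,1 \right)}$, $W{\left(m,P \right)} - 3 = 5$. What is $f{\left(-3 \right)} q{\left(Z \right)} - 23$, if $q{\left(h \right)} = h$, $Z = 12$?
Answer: $73$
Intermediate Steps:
$W{\left(m,P \right)} = 8$ ($W{\left(m,P \right)} = 3 + 5 = 8$)
$f{\left(o \right)} = 8$
$f{\left(-3 \right)} q{\left(Z \right)} - 23 = 8 \cdot 12 - 23 = 96 - 23 = 73$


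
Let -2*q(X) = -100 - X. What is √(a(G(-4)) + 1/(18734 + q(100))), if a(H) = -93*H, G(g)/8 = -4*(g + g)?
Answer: I*√8445163170414/18834 ≈ 154.3*I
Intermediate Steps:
q(X) = 50 + X/2 (q(X) = -(-100 - X)/2 = 50 + X/2)
G(g) = -64*g (G(g) = 8*(-4*(g + g)) = 8*(-8*g) = -64*g)
√(a(G(-4)) + 1/(18734 + q(100))) = √(-(-5952)*(-4) + 1/(18734 + (50 + (½)*100))) = √(-93*256 + 1/(18734 + (50 + 50))) = √(-23808 + 1/(18734 + 100)) = √(-23808 + 1/18834) = √(-448399871/18834) = I*√8445163170414/18834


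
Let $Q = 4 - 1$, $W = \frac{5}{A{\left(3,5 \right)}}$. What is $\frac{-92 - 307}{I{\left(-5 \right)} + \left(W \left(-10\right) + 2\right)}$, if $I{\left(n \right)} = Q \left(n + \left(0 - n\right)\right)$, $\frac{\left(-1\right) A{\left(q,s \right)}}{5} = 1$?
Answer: $- \frac{133}{4} \approx -33.25$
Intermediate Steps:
$A{\left(q,s \right)} = -5$ ($A{\left(q,s \right)} = \left(-5\right) 1 = -5$)
$W = -1$ ($W = \frac{5}{-5} = 5 \left(- \frac{1}{5}\right) = -1$)
$Q = 3$
$I{\left(n \right)} = 0$ ($I{\left(n \right)} = 3 \left(n + \left(0 - n\right)\right) = 3 \left(n - n\right) = 3 \cdot 0 = 0$)
$\frac{-92 - 307}{I{\left(-5 \right)} + \left(W \left(-10\right) + 2\right)} = \frac{-92 - 307}{0 + \left(\left(-1\right) \left(-10\right) + 2\right)} = - \frac{399}{0 + \left(10 + 2\right)} = - \frac{399}{0 + 12} = - \frac{399}{12} = \left(-399\right) \frac{1}{12} = - \frac{133}{4}$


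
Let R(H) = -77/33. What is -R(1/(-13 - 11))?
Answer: 7/3 ≈ 2.3333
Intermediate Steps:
R(H) = -7/3 (R(H) = -77*1/33 = -7/3)
-R(1/(-13 - 11)) = -1*(-7/3) = 7/3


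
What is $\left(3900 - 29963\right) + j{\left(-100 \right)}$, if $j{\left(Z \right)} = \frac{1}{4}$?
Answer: $- \frac{104251}{4} \approx -26063.0$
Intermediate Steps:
$j{\left(Z \right)} = \frac{1}{4}$
$\left(3900 - 29963\right) + j{\left(-100 \right)} = \left(3900 - 29963\right) + \frac{1}{4} = -26063 + \frac{1}{4} = - \frac{104251}{4}$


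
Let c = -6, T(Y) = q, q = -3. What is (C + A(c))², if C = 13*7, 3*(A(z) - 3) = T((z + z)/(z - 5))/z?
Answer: 319225/36 ≈ 8867.4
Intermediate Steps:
T(Y) = -3
A(z) = 3 - 1/z (A(z) = 3 + (-3/z)/3 = 3 - 1/z)
C = 91
(C + A(c))² = (91 + (3 - 1/(-6)))² = (91 + (3 - 1*(-⅙)))² = (91 + (3 + ⅙))² = (91 + 19/6)² = (565/6)² = 319225/36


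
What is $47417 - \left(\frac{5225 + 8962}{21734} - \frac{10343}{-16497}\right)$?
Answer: $\frac{17000707266065}{358545798} \approx 47416.0$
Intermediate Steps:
$47417 - \left(\frac{5225 + 8962}{21734} - \frac{10343}{-16497}\right) = 47417 - \left(14187 \cdot \frac{1}{21734} - - \frac{10343}{16497}\right) = 47417 - \left(\frac{14187}{21734} + \frac{10343}{16497}\right) = 47417 - \frac{458837701}{358545798} = \frac{17000707266065}{358545798}$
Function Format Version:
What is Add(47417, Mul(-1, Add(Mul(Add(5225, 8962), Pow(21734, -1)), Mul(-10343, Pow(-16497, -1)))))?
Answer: Rational(17000707266065, 358545798) ≈ 47416.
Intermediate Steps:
Add(47417, Mul(-1, Add(Mul(Add(5225, 8962), Pow(21734, -1)), Mul(-10343, Pow(-16497, -1))))) = Add(47417, Mul(-1, Add(Mul(14187, Rational(1, 21734)), Mul(-10343, Rational(-1, 16497))))) = Add(47417, Mul(-1, Add(Rational(14187, 21734), Rational(10343, 16497)))) = Add(47417, Mul(-1, Rational(458837701, 358545798))) = Add(47417, Rational(-458837701, 358545798)) = Rational(17000707266065, 358545798)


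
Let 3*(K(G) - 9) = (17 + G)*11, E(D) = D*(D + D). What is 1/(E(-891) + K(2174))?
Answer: 3/4787414 ≈ 6.2664e-7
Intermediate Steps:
E(D) = 2*D² (E(D) = D*(2*D) = 2*D²)
K(G) = 214/3 + 11*G/3 (K(G) = 9 + ((17 + G)*11)/3 = 9 + (187 + 11*G)/3 = 9 + (187/3 + 11*G/3) = 214/3 + 11*G/3)
1/(E(-891) + K(2174)) = 1/(2*(-891)² + (214/3 + (11/3)*2174)) = 1/(2*793881 + (214/3 + 23914/3)) = 1/(1587762 + 24128/3) = 1/(4787414/3) = 3/4787414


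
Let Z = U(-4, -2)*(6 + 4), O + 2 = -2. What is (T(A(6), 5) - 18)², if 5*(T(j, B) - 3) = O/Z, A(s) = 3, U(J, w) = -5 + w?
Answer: 6880129/30625 ≈ 224.66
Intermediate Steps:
O = -4 (O = -2 - 2 = -4)
Z = -70 (Z = (-5 - 2)*(6 + 4) = -7*10 = -70)
T(j, B) = 527/175 (T(j, B) = 3 + (-4/(-70))/5 = 3 + (-4*(-1/70))/5 = 3 + (⅕)*(2/35) = 3 + 2/175 = 527/175)
(T(A(6), 5) - 18)² = (527/175 - 18)² = (-2623/175)² = 6880129/30625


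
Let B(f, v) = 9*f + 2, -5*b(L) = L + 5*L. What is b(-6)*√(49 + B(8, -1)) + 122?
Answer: 122 + 36*√123/5 ≈ 201.85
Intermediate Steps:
b(L) = -6*L/5 (b(L) = -(L + 5*L)/5 = -6*L/5)
B(f, v) = 2 + 9*f
b(-6)*√(49 + B(8, -1)) + 122 = (-6/5*(-6))*√(49 + (2 + 9*8)) + 122 = 36*√(49 + (2 + 72))/5 + 122 = 36*√(49 + 74)/5 + 122 = 36*√123/5 + 122 = 122 + 36*√123/5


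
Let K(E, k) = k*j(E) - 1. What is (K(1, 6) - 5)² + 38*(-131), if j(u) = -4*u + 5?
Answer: -4978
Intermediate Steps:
j(u) = 5 - 4*u
K(E, k) = -1 + k*(5 - 4*E) (K(E, k) = k*(5 - 4*E) - 1 = -1 + k*(5 - 4*E))
(K(1, 6) - 5)² + 38*(-131) = ((-1 - 1*6*(-5 + 4*1)) - 5)² + 38*(-131) = ((-1 - 1*6*(-5 + 4)) - 5)² - 4978 = ((-1 - 1*6*(-1)) - 5)² - 4978 = ((-1 + 6) - 5)² - 4978 = (5 - 5)² - 4978 = 0² - 4978 = 0 - 4978 = -4978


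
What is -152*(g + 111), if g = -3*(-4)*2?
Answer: -20520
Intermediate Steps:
g = 24 (g = 12*2 = 24)
-152*(g + 111) = -152*(24 + 111) = -152*135 = -20520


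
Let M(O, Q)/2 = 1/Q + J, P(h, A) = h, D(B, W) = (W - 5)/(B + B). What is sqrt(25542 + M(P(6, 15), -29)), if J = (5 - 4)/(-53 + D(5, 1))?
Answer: 23*sqrt(2894782494)/7743 ≈ 159.82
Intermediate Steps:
D(B, W) = (-5 + W)/(2*B) (D(B, W) = (-5 + W)/((2*B)) = (-5 + W)*(1/(2*B)) = (-5 + W)/(2*B))
J = -5/267 (J = (5 - 4)/(-53 + (1/2)*(-5 + 1)/5) = 1/(-53 + (1/2)*(1/5)*(-4)) = 1/(-53 - 2/5) = 1/(-267/5) = 1*(-5/267) = -5/267 ≈ -0.018727)
M(O, Q) = -10/267 + 2/Q (M(O, Q) = 2*(1/Q - 5/267) = 2*(-5/267 + 1/Q) = -10/267 + 2/Q)
sqrt(25542 + M(P(6, 15), -29)) = sqrt(25542 + (-10/267 + 2/(-29))) = sqrt(25542 + (-10/267 + 2*(-1/29))) = sqrt(25542 + (-10/267 - 2/29)) = sqrt(25542 - 824/7743) = sqrt(197770882/7743) = 23*sqrt(2894782494)/7743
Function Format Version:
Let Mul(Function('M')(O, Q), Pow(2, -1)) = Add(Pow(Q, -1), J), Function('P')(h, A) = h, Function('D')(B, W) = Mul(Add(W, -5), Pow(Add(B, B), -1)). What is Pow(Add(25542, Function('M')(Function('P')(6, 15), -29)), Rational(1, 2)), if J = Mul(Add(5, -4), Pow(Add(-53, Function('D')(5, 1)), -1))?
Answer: Mul(Rational(23, 7743), Pow(2894782494, Rational(1, 2))) ≈ 159.82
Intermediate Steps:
Function('D')(B, W) = Mul(Rational(1, 2), Pow(B, -1), Add(-5, W)) (Function('D')(B, W) = Mul(Add(-5, W), Pow(Mul(2, B), -1)) = Mul(Add(-5, W), Mul(Rational(1, 2), Pow(B, -1))) = Mul(Rational(1, 2), Pow(B, -1), Add(-5, W)))
J = Rational(-5, 267) (J = Mul(Add(5, -4), Pow(Add(-53, Mul(Rational(1, 2), Pow(5, -1), Add(-5, 1))), -1)) = Mul(1, Pow(Add(-53, Mul(Rational(1, 2), Rational(1, 5), -4)), -1)) = Mul(1, Pow(Add(-53, Rational(-2, 5)), -1)) = Mul(1, Pow(Rational(-267, 5), -1)) = Mul(1, Rational(-5, 267)) = Rational(-5, 267) ≈ -0.018727)
Function('M')(O, Q) = Add(Rational(-10, 267), Mul(2, Pow(Q, -1))) (Function('M')(O, Q) = Mul(2, Add(Pow(Q, -1), Rational(-5, 267))) = Mul(2, Add(Rational(-5, 267), Pow(Q, -1))) = Add(Rational(-10, 267), Mul(2, Pow(Q, -1))))
Pow(Add(25542, Function('M')(Function('P')(6, 15), -29)), Rational(1, 2)) = Pow(Add(25542, Add(Rational(-10, 267), Mul(2, Pow(-29, -1)))), Rational(1, 2)) = Pow(Add(25542, Add(Rational(-10, 267), Mul(2, Rational(-1, 29)))), Rational(1, 2)) = Pow(Add(25542, Add(Rational(-10, 267), Rational(-2, 29))), Rational(1, 2)) = Pow(Add(25542, Rational(-824, 7743)), Rational(1, 2)) = Pow(Rational(197770882, 7743), Rational(1, 2)) = Mul(Rational(23, 7743), Pow(2894782494, Rational(1, 2)))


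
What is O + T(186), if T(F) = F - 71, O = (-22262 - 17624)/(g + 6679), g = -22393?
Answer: 923498/7857 ≈ 117.54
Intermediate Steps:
O = 19943/7857 (O = (-22262 - 17624)/(-22393 + 6679) = -39886/(-15714) = -39886*(-1/15714) = 19943/7857 ≈ 2.5382)
T(F) = -71 + F
O + T(186) = 19943/7857 + (-71 + 186) = 19943/7857 + 115 = 923498/7857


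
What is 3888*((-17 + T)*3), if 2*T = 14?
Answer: -116640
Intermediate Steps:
T = 7 (T = (1/2)*14 = 7)
3888*((-17 + T)*3) = 3888*((-17 + 7)*3) = 3888*(-10*3) = 3888*(-30) = -116640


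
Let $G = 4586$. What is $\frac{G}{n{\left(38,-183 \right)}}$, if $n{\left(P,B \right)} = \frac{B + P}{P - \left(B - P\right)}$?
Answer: $- \frac{1187774}{145} \approx -8191.5$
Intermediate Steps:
$n{\left(P,B \right)} = \frac{B + P}{- B + 2 P}$
$\frac{G}{n{\left(38,-183 \right)}} = \frac{4586}{\frac{1}{-183 - 76} \left(\left(-1\right) \left(-183\right) - 38\right)} = \frac{4586}{\frac{1}{-183 - 76} \left(183 - 38\right)} = \frac{4586}{\frac{1}{-259} \cdot 145} = \frac{4586}{\left(- \frac{1}{259}\right) 145} = \frac{4586}{- \frac{145}{259}} = 4586 \left(- \frac{259}{145}\right) = - \frac{1187774}{145}$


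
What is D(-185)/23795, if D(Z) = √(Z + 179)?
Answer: I*√6/23795 ≈ 0.00010294*I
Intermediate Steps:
D(Z) = √(179 + Z)
D(-185)/23795 = √(179 - 185)/23795 = √(-6)*(1/23795) = (I*√6)*(1/23795) = I*√6/23795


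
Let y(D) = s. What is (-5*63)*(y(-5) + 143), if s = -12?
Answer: -41265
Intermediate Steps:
y(D) = -12
(-5*63)*(y(-5) + 143) = (-5*63)*(-12 + 143) = -315*131 = -41265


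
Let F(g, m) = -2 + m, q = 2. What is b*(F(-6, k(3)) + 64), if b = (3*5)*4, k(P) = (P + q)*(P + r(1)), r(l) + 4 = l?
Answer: 3720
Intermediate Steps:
r(l) = -4 + l
k(P) = (-3 + P)*(2 + P) (k(P) = (P + 2)*(P + (-4 + 1)) = (2 + P)*(P - 3) = (2 + P)*(-3 + P) = (-3 + P)*(2 + P))
b = 60 (b = 15*4 = 60)
b*(F(-6, k(3)) + 64) = 60*((-2 + (-6 + 3² - 1*3)) + 64) = 60*((-2 + (-6 + 9 - 3)) + 64) = 60*((-2 + 0) + 64) = 60*(-2 + 64) = 60*62 = 3720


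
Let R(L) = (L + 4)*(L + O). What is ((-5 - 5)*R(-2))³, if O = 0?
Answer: 64000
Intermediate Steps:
R(L) = L*(4 + L) (R(L) = (L + 4)*(L + 0) = (4 + L)*L = L*(4 + L))
((-5 - 5)*R(-2))³ = ((-5 - 5)*(-2*(4 - 2)))³ = (-(-20)*2)³ = (-10*(-4))³ = 40³ = 64000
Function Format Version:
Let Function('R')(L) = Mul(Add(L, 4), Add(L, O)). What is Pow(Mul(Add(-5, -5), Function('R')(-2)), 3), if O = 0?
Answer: 64000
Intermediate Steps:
Function('R')(L) = Mul(L, Add(4, L)) (Function('R')(L) = Mul(Add(L, 4), Add(L, 0)) = Mul(Add(4, L), L) = Mul(L, Add(4, L)))
Pow(Mul(Add(-5, -5), Function('R')(-2)), 3) = Pow(Mul(Add(-5, -5), Mul(-2, Add(4, -2))), 3) = Pow(Mul(-10, Mul(-2, 2)), 3) = Pow(Mul(-10, -4), 3) = Pow(40, 3) = 64000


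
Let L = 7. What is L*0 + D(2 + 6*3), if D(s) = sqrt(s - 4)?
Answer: 4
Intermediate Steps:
D(s) = sqrt(-4 + s)
L*0 + D(2 + 6*3) = 7*0 + sqrt(-4 + (2 + 6*3)) = 0 + sqrt(-4 + (2 + 18)) = 0 + sqrt(-4 + 20) = 0 + sqrt(16) = 0 + 4 = 4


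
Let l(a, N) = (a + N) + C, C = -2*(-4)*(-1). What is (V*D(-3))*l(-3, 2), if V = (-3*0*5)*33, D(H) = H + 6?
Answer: 0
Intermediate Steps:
C = -8 (C = 8*(-1) = -8)
l(a, N) = -8 + N + a (l(a, N) = (a + N) - 8 = (N + a) - 8 = -8 + N + a)
D(H) = 6 + H
V = 0 (V = (0*5)*33 = 0*33 = 0)
(V*D(-3))*l(-3, 2) = (0*(6 - 3))*(-8 + 2 - 3) = (0*3)*(-9) = 0*(-9) = 0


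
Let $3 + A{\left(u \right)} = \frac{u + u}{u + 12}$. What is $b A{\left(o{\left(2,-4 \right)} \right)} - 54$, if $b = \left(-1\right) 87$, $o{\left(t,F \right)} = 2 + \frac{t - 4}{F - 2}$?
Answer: $\frac{7683}{43} \approx 178.67$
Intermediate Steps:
$o{\left(t,F \right)} = 2 + \frac{-4 + t}{-2 + F}$
$A{\left(u \right)} = -3 + \frac{2 u}{12 + u}$ ($A{\left(u \right)} = -3 + \frac{u + u}{u + 12} = -3 + \frac{2 u}{12 + u}$)
$b = -87$
$b A{\left(o{\left(2,-4 \right)} \right)} - 54 = - 87 \frac{-36 - \frac{-8 + 2 + 2 \left(-4\right)}{-2 - 4}}{12 + \frac{-8 + 2 + 2 \left(-4\right)}{-2 - 4}} - 54 = - 87 \frac{-36 - \frac{-8 + 2 - 8}{-6}}{12 + \frac{-8 + 2 - 8}{-6}} - 54 = - 87 \frac{-36 - \left(- \frac{1}{6}\right) \left(-14\right)}{12 - - \frac{7}{3}} - 54 = - 87 \frac{-36 - \frac{7}{3}}{12 + \frac{7}{3}} - 54 = - 87 \frac{-36 - \frac{7}{3}}{\frac{43}{3}} - 54 = - 87 \cdot \frac{3}{43} \left(- \frac{115}{3}\right) - 54 = \left(-87\right) \left(- \frac{115}{43}\right) - 54 = \frac{10005}{43} - 54 = \frac{7683}{43}$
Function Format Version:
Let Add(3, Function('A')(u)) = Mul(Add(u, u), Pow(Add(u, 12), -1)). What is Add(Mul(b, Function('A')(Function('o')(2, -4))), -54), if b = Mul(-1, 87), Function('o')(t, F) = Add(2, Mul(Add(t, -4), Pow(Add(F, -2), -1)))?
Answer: Rational(7683, 43) ≈ 178.67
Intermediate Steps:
Function('o')(t, F) = Add(2, Mul(Pow(Add(-2, F), -1), Add(-4, t))) (Function('o')(t, F) = Add(2, Mul(Add(-4, t), Pow(Add(-2, F), -1))) = Add(2, Mul(Pow(Add(-2, F), -1), Add(-4, t))))
Function('A')(u) = Add(-3, Mul(2, u, Pow(Add(12, u), -1))) (Function('A')(u) = Add(-3, Mul(Add(u, u), Pow(Add(u, 12), -1))) = Add(-3, Mul(Mul(2, u), Pow(Add(12, u), -1))) = Add(-3, Mul(2, u, Pow(Add(12, u), -1))))
b = -87
Add(Mul(b, Function('A')(Function('o')(2, -4))), -54) = Add(Mul(-87, Mul(Pow(Add(12, Mul(Pow(Add(-2, -4), -1), Add(-8, 2, Mul(2, -4)))), -1), Add(-36, Mul(-1, Mul(Pow(Add(-2, -4), -1), Add(-8, 2, Mul(2, -4))))))), -54) = Add(Mul(-87, Mul(Pow(Add(12, Mul(Pow(-6, -1), Add(-8, 2, -8))), -1), Add(-36, Mul(-1, Mul(Pow(-6, -1), Add(-8, 2, -8)))))), -54) = Add(Mul(-87, Mul(Pow(Add(12, Mul(Rational(-1, 6), -14)), -1), Add(-36, Mul(-1, Mul(Rational(-1, 6), -14))))), -54) = Add(Mul(-87, Mul(Pow(Add(12, Rational(7, 3)), -1), Add(-36, Mul(-1, Rational(7, 3))))), -54) = Add(Mul(-87, Mul(Pow(Rational(43, 3), -1), Add(-36, Rational(-7, 3)))), -54) = Add(Mul(-87, Mul(Rational(3, 43), Rational(-115, 3))), -54) = Add(Mul(-87, Rational(-115, 43)), -54) = Add(Rational(10005, 43), -54) = Rational(7683, 43)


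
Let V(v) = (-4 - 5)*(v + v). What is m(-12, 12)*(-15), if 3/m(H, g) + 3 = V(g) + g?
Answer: 5/23 ≈ 0.21739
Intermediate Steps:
V(v) = -18*v
m(H, g) = 3/(-3 - 17*g) (m(H, g) = 3/(-3 + (-18*g + g)) = 3/(-3 - 17*g))
m(-12, 12)*(-15) = -3/(3 + 17*12)*(-15) = -3/(3 + 204)*(-15) = -3/207*(-15) = -3*1/207*(-15) = -1/69*(-15) = 5/23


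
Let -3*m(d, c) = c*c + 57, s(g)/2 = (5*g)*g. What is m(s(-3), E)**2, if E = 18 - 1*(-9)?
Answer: 68644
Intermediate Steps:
s(g) = 10*g**2 (s(g) = 2*((5*g)*g) = 2*(5*g**2) = 10*g**2)
E = 27 (E = 18 + 9 = 27)
m(d, c) = -19 - c**2/3 (m(d, c) = -(c*c + 57)/3 = -(c**2 + 57)/3 = -(57 + c**2)/3 = -19 - c**2/3)
m(s(-3), E)**2 = (-19 - 1/3*27**2)**2 = (-19 - 1/3*729)**2 = (-19 - 243)**2 = (-262)**2 = 68644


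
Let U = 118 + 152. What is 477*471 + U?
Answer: 224937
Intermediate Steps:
U = 270
477*471 + U = 477*471 + 270 = 224667 + 270 = 224937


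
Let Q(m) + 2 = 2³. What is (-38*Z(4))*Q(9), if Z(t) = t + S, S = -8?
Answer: 912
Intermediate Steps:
Q(m) = 6 (Q(m) = -2 + 2³ = -2 + 8 = 6)
Z(t) = -8 + t (Z(t) = t - 8 = -8 + t)
(-38*Z(4))*Q(9) = -38*(-8 + 4)*6 = -38*(-4)*6 = 152*6 = 912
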